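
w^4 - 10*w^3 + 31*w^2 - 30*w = w*(w - 5)*(w - 3)*(w - 2)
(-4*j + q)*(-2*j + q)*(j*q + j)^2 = 8*j^4*q^2 + 16*j^4*q + 8*j^4 - 6*j^3*q^3 - 12*j^3*q^2 - 6*j^3*q + j^2*q^4 + 2*j^2*q^3 + j^2*q^2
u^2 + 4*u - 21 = (u - 3)*(u + 7)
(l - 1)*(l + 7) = l^2 + 6*l - 7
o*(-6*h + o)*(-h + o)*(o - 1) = 6*h^2*o^2 - 6*h^2*o - 7*h*o^3 + 7*h*o^2 + o^4 - o^3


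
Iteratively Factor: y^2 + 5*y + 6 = (y + 3)*(y + 2)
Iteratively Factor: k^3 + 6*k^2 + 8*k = (k)*(k^2 + 6*k + 8) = k*(k + 2)*(k + 4)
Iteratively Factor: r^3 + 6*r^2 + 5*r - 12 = (r + 3)*(r^2 + 3*r - 4) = (r + 3)*(r + 4)*(r - 1)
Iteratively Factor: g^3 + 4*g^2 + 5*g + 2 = (g + 1)*(g^2 + 3*g + 2) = (g + 1)*(g + 2)*(g + 1)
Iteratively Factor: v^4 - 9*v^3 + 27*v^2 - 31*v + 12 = (v - 3)*(v^3 - 6*v^2 + 9*v - 4) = (v - 4)*(v - 3)*(v^2 - 2*v + 1) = (v - 4)*(v - 3)*(v - 1)*(v - 1)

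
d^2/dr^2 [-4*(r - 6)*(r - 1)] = -8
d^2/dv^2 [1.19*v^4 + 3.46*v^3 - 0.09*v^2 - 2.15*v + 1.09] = 14.28*v^2 + 20.76*v - 0.18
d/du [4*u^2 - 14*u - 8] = 8*u - 14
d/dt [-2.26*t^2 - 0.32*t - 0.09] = -4.52*t - 0.32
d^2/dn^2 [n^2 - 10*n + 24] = 2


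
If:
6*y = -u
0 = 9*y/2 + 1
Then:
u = 4/3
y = -2/9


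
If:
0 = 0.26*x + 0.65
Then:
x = -2.50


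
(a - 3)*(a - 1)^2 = a^3 - 5*a^2 + 7*a - 3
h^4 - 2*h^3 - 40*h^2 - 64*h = h*(h - 8)*(h + 2)*(h + 4)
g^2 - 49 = (g - 7)*(g + 7)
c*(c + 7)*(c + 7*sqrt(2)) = c^3 + 7*c^2 + 7*sqrt(2)*c^2 + 49*sqrt(2)*c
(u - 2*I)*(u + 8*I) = u^2 + 6*I*u + 16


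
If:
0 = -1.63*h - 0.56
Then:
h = -0.34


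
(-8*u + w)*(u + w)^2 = -8*u^3 - 15*u^2*w - 6*u*w^2 + w^3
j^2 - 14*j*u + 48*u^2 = (j - 8*u)*(j - 6*u)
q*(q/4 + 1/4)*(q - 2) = q^3/4 - q^2/4 - q/2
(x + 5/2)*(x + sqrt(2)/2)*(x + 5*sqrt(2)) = x^3 + 5*x^2/2 + 11*sqrt(2)*x^2/2 + 5*x + 55*sqrt(2)*x/4 + 25/2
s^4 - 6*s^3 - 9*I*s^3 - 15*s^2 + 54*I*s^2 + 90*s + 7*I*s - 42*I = (s - 6)*(s - 7*I)*(s - I)^2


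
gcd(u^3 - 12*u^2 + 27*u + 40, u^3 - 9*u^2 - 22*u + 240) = u - 8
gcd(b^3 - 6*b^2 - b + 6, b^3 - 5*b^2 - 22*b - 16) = b + 1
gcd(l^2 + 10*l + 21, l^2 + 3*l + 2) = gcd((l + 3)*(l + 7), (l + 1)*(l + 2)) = 1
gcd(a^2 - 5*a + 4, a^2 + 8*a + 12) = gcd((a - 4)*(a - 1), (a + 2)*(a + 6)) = 1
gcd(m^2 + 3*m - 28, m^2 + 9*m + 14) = m + 7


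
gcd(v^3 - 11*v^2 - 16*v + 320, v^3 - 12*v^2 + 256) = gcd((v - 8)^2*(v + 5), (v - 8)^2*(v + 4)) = v^2 - 16*v + 64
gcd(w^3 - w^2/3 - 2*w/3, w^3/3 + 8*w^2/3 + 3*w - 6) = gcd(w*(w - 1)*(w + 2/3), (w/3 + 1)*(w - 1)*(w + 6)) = w - 1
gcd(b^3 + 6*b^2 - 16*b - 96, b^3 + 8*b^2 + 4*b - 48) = b^2 + 10*b + 24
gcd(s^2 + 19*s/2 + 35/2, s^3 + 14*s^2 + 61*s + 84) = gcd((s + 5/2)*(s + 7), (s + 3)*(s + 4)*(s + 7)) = s + 7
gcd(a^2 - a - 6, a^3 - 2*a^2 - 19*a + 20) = 1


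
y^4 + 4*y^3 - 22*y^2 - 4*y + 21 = (y - 3)*(y - 1)*(y + 1)*(y + 7)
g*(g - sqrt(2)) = g^2 - sqrt(2)*g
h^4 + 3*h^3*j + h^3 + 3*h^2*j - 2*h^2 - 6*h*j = h*(h - 1)*(h + 2)*(h + 3*j)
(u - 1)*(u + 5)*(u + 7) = u^3 + 11*u^2 + 23*u - 35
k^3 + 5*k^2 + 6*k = k*(k + 2)*(k + 3)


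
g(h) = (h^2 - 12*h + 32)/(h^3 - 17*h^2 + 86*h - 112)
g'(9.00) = -0.16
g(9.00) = 0.36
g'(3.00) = -0.44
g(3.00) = 0.25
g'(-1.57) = -0.04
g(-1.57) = -0.18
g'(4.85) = -0.18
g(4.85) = -0.14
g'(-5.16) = -0.01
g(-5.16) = -0.11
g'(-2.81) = -0.02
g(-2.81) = -0.14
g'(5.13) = -0.21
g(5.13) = -0.19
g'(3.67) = -0.20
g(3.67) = 0.06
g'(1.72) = -5.12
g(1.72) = -1.54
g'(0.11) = -0.12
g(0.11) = -0.30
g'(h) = (2*h - 12)/(h^3 - 17*h^2 + 86*h - 112) + (-3*h^2 + 34*h - 86)*(h^2 - 12*h + 32)/(h^3 - 17*h^2 + 86*h - 112)^2 = (-h^2 + 8*h - 22)/(h^4 - 18*h^3 + 109*h^2 - 252*h + 196)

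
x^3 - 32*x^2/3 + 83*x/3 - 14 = (x - 7)*(x - 3)*(x - 2/3)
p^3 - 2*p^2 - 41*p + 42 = (p - 7)*(p - 1)*(p + 6)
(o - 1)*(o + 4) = o^2 + 3*o - 4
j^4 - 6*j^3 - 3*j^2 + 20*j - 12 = (j - 6)*(j - 1)^2*(j + 2)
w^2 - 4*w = w*(w - 4)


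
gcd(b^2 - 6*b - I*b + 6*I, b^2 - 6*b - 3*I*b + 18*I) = b - 6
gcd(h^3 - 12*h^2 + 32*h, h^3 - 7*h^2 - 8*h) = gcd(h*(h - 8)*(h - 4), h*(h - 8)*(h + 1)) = h^2 - 8*h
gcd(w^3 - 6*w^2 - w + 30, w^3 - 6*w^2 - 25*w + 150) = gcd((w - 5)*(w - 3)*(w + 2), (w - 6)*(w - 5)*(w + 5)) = w - 5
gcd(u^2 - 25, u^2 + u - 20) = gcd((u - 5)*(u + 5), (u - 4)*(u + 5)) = u + 5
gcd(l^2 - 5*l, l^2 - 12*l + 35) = l - 5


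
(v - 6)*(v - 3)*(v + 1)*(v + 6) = v^4 - 2*v^3 - 39*v^2 + 72*v + 108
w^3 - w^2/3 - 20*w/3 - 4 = (w - 3)*(w + 2/3)*(w + 2)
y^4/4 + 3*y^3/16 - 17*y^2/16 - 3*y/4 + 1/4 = (y/4 + 1/4)*(y - 2)*(y - 1/4)*(y + 2)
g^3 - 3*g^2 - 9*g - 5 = (g - 5)*(g + 1)^2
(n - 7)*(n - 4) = n^2 - 11*n + 28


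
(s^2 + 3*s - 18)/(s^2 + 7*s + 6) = (s - 3)/(s + 1)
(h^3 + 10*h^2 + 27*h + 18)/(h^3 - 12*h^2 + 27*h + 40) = (h^2 + 9*h + 18)/(h^2 - 13*h + 40)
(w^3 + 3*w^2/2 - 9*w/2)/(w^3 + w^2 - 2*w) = (w^2 + 3*w/2 - 9/2)/(w^2 + w - 2)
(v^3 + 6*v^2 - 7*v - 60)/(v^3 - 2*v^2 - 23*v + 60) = (v + 4)/(v - 4)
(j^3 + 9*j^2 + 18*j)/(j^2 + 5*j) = (j^2 + 9*j + 18)/(j + 5)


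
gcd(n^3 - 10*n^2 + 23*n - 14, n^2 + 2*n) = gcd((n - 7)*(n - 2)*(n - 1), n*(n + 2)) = 1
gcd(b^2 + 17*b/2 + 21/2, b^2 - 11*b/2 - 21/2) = b + 3/2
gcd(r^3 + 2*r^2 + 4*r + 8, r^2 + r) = 1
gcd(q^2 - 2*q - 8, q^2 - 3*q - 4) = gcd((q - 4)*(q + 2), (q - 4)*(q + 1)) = q - 4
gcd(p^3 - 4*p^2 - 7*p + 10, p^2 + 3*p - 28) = 1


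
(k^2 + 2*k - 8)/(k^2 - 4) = (k + 4)/(k + 2)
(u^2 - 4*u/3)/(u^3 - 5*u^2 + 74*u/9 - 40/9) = 3*u/(3*u^2 - 11*u + 10)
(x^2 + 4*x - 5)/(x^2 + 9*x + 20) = (x - 1)/(x + 4)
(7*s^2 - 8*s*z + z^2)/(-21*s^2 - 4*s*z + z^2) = (-s + z)/(3*s + z)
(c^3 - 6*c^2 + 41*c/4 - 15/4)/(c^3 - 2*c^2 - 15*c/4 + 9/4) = (2*c - 5)/(2*c + 3)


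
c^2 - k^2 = (c - k)*(c + k)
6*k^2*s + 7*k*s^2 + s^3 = s*(k + s)*(6*k + s)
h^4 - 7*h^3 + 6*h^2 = h^2*(h - 6)*(h - 1)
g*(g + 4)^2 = g^3 + 8*g^2 + 16*g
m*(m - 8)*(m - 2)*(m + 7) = m^4 - 3*m^3 - 54*m^2 + 112*m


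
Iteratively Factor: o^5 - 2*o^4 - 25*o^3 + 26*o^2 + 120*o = (o)*(o^4 - 2*o^3 - 25*o^2 + 26*o + 120) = o*(o - 5)*(o^3 + 3*o^2 - 10*o - 24) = o*(o - 5)*(o - 3)*(o^2 + 6*o + 8) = o*(o - 5)*(o - 3)*(o + 4)*(o + 2)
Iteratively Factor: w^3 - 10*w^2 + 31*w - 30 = (w - 2)*(w^2 - 8*w + 15) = (w - 5)*(w - 2)*(w - 3)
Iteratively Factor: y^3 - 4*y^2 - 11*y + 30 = (y - 5)*(y^2 + y - 6) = (y - 5)*(y - 2)*(y + 3)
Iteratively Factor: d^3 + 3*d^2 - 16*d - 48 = (d + 4)*(d^2 - d - 12) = (d + 3)*(d + 4)*(d - 4)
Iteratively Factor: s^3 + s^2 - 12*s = (s + 4)*(s^2 - 3*s) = s*(s + 4)*(s - 3)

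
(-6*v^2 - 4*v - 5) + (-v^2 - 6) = -7*v^2 - 4*v - 11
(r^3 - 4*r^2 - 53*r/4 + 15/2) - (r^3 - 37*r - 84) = -4*r^2 + 95*r/4 + 183/2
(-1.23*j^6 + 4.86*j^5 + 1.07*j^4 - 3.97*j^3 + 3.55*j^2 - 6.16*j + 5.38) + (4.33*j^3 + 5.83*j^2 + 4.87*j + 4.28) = -1.23*j^6 + 4.86*j^5 + 1.07*j^4 + 0.36*j^3 + 9.38*j^2 - 1.29*j + 9.66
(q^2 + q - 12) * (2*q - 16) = 2*q^3 - 14*q^2 - 40*q + 192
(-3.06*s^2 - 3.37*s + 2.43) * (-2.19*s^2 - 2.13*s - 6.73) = 6.7014*s^4 + 13.8981*s^3 + 22.4502*s^2 + 17.5042*s - 16.3539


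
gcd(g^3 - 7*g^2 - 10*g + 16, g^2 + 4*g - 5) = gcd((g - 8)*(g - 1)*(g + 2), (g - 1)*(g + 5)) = g - 1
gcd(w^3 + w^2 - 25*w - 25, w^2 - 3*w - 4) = w + 1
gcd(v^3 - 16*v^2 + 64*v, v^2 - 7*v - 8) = v - 8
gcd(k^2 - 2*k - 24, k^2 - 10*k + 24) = k - 6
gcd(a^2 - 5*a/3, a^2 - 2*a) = a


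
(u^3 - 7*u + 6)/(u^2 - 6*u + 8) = (u^2 + 2*u - 3)/(u - 4)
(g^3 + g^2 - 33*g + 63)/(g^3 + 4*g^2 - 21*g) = (g - 3)/g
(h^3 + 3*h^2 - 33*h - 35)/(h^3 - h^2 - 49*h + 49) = (h^2 - 4*h - 5)/(h^2 - 8*h + 7)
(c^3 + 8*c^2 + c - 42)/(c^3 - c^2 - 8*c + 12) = (c + 7)/(c - 2)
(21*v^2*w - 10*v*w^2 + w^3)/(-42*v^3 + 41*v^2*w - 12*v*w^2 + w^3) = -w/(2*v - w)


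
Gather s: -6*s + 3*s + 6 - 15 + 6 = -3*s - 3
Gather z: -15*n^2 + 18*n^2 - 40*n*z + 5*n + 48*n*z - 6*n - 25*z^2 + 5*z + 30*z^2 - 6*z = 3*n^2 - n + 5*z^2 + z*(8*n - 1)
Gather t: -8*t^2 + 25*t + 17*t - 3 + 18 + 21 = -8*t^2 + 42*t + 36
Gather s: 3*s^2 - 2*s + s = 3*s^2 - s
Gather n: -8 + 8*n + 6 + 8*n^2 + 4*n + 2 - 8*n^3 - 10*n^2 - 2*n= -8*n^3 - 2*n^2 + 10*n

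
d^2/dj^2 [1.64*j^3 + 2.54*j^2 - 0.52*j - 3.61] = 9.84*j + 5.08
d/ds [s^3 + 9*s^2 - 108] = 3*s*(s + 6)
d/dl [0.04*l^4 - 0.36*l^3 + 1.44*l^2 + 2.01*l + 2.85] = 0.16*l^3 - 1.08*l^2 + 2.88*l + 2.01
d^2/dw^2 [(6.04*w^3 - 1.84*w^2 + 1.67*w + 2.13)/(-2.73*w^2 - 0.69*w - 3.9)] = (2.1316282072803e-14*w^4 + 91.03977*w^3 - 310.312782*w^2 - 468.601146*w + 108.288774)/(20.346417*w^6 + 15.427503*w^5 + 91.098189*w^4 + 44.407089*w^3 + 130.14027*w^2 + 31.4847*w + 59.319)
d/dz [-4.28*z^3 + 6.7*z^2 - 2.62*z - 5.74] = -12.84*z^2 + 13.4*z - 2.62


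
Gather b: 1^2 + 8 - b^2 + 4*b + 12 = -b^2 + 4*b + 21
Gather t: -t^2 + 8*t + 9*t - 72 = -t^2 + 17*t - 72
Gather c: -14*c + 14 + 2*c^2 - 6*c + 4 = 2*c^2 - 20*c + 18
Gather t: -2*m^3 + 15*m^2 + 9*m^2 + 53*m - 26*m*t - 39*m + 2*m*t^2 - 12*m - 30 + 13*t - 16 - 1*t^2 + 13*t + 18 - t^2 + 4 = -2*m^3 + 24*m^2 + 2*m + t^2*(2*m - 2) + t*(26 - 26*m) - 24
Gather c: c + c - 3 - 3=2*c - 6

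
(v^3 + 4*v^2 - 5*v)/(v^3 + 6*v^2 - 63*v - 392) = v*(v^2 + 4*v - 5)/(v^3 + 6*v^2 - 63*v - 392)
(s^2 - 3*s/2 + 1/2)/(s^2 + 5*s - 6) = (s - 1/2)/(s + 6)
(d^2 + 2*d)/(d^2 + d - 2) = d/(d - 1)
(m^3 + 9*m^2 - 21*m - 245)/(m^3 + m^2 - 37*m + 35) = (m + 7)/(m - 1)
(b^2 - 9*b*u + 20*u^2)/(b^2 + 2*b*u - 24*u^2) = (b - 5*u)/(b + 6*u)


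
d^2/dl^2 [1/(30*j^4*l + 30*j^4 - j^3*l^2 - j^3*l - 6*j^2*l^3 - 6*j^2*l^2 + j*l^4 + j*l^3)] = 2*((j^2 + 18*j*l + 6*j - 6*l^2 - 3*l)*(30*j^3*l + 30*j^3 - j^2*l^2 - j^2*l - 6*j*l^3 - 6*j*l^2 + l^4 + l^3) + (-30*j^3 + 2*j^2*l + j^2 + 18*j*l^2 + 12*j*l - 4*l^3 - 3*l^2)^2)/(j*(30*j^3*l + 30*j^3 - j^2*l^2 - j^2*l - 6*j*l^3 - 6*j*l^2 + l^4 + l^3)^3)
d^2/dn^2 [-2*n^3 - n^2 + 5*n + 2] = -12*n - 2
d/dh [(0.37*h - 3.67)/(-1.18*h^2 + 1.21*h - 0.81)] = (0.4366*h^2 - 8.6612*h + 4.141)/(1.3924*h^4 - 2.8556*h^3 + 3.3757*h^2 - 1.9602*h + 0.6561)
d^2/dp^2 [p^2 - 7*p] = 2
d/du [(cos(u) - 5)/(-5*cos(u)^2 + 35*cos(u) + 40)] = (sin(u)^2 + 10*cos(u) - 44)*sin(u)/(5*(sin(u)^2 + 7*cos(u) + 7)^2)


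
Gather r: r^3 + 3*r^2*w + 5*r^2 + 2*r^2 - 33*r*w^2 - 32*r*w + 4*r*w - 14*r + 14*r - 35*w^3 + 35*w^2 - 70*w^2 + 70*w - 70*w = r^3 + r^2*(3*w + 7) + r*(-33*w^2 - 28*w) - 35*w^3 - 35*w^2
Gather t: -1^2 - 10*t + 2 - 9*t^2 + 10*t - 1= -9*t^2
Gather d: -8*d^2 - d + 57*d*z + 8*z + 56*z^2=-8*d^2 + d*(57*z - 1) + 56*z^2 + 8*z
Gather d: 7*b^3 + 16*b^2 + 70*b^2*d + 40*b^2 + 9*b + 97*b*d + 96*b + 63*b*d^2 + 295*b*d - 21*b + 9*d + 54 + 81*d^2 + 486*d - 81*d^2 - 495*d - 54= 7*b^3 + 56*b^2 + 63*b*d^2 + 84*b + d*(70*b^2 + 392*b)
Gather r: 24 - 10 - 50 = -36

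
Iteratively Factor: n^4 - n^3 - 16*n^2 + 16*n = (n + 4)*(n^3 - 5*n^2 + 4*n) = n*(n + 4)*(n^2 - 5*n + 4) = n*(n - 4)*(n + 4)*(n - 1)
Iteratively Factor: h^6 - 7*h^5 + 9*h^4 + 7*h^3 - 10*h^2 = (h)*(h^5 - 7*h^4 + 9*h^3 + 7*h^2 - 10*h) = h*(h + 1)*(h^4 - 8*h^3 + 17*h^2 - 10*h) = h*(h - 2)*(h + 1)*(h^3 - 6*h^2 + 5*h) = h^2*(h - 2)*(h + 1)*(h^2 - 6*h + 5) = h^2*(h - 5)*(h - 2)*(h + 1)*(h - 1)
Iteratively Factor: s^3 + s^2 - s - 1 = (s + 1)*(s^2 - 1) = (s - 1)*(s + 1)*(s + 1)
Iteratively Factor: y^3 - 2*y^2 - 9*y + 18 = (y - 3)*(y^2 + y - 6) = (y - 3)*(y - 2)*(y + 3)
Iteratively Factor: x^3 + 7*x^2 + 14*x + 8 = (x + 4)*(x^2 + 3*x + 2) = (x + 1)*(x + 4)*(x + 2)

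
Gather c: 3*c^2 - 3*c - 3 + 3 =3*c^2 - 3*c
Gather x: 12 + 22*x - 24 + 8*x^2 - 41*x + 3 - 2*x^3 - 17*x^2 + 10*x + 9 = -2*x^3 - 9*x^2 - 9*x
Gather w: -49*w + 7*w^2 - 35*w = 7*w^2 - 84*w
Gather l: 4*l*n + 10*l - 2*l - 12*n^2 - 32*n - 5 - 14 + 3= l*(4*n + 8) - 12*n^2 - 32*n - 16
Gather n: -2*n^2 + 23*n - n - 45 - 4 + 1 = -2*n^2 + 22*n - 48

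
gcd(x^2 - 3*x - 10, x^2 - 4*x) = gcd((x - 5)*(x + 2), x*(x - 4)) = 1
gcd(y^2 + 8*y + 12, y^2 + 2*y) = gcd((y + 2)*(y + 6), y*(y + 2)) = y + 2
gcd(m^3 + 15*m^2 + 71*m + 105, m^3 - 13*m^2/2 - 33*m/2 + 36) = m + 3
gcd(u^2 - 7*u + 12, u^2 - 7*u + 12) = u^2 - 7*u + 12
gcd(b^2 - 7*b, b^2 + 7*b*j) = b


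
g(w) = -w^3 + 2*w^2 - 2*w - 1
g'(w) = -3*w^2 + 4*w - 2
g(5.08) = -90.64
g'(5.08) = -59.10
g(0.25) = -1.39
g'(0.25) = -1.19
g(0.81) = -1.84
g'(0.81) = -0.73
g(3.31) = -21.97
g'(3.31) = -21.63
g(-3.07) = 52.92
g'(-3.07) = -42.55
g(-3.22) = 59.56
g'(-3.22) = -45.99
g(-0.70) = 1.72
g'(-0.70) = -6.27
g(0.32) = -1.47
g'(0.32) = -1.03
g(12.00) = -1465.00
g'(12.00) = -386.00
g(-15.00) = 3854.00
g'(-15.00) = -737.00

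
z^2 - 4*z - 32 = (z - 8)*(z + 4)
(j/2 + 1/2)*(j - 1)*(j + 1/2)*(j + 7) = j^4/2 + 15*j^3/4 + 5*j^2/4 - 15*j/4 - 7/4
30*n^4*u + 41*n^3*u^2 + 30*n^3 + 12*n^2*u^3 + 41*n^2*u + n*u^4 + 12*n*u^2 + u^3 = (n + u)*(5*n + u)*(6*n + u)*(n*u + 1)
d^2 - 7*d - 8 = (d - 8)*(d + 1)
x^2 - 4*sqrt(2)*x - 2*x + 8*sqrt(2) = (x - 2)*(x - 4*sqrt(2))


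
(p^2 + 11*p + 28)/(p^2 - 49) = (p + 4)/(p - 7)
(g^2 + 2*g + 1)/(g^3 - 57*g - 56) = (g + 1)/(g^2 - g - 56)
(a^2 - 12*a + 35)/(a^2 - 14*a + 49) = (a - 5)/(a - 7)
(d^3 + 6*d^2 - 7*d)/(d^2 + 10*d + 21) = d*(d - 1)/(d + 3)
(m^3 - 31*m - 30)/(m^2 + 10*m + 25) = (m^2 - 5*m - 6)/(m + 5)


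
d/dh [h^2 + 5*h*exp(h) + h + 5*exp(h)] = 5*h*exp(h) + 2*h + 10*exp(h) + 1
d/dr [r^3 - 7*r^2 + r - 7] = 3*r^2 - 14*r + 1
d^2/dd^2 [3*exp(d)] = 3*exp(d)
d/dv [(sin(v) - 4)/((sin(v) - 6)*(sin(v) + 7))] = (8*sin(v) + cos(v)^2 - 39)*cos(v)/((sin(v) - 6)^2*(sin(v) + 7)^2)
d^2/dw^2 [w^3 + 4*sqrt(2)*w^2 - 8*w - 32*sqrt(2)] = 6*w + 8*sqrt(2)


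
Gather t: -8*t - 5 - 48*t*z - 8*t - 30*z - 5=t*(-48*z - 16) - 30*z - 10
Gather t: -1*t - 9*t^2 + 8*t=-9*t^2 + 7*t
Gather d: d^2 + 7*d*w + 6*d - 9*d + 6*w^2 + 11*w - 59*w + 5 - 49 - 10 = d^2 + d*(7*w - 3) + 6*w^2 - 48*w - 54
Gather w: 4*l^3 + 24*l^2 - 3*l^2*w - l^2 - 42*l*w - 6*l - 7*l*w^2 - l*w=4*l^3 + 23*l^2 - 7*l*w^2 - 6*l + w*(-3*l^2 - 43*l)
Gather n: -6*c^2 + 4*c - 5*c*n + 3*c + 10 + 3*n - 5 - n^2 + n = -6*c^2 + 7*c - n^2 + n*(4 - 5*c) + 5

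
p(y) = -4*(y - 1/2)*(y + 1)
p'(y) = -8*y - 2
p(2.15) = -20.79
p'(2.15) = -19.20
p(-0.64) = 1.64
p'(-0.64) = 3.12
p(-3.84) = -49.30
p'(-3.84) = 28.72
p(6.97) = -206.26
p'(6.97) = -57.76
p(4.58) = -91.07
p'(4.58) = -38.64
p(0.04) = 1.91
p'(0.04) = -2.32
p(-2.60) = -19.84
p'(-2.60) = 18.80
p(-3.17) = -31.86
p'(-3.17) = 23.36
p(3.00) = -40.00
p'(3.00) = -26.00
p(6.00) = -154.00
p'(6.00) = -50.00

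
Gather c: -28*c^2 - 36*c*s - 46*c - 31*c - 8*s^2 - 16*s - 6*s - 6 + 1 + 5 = -28*c^2 + c*(-36*s - 77) - 8*s^2 - 22*s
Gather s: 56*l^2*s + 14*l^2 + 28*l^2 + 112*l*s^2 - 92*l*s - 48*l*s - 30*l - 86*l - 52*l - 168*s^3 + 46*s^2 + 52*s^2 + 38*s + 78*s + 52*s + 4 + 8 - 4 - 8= 42*l^2 - 168*l - 168*s^3 + s^2*(112*l + 98) + s*(56*l^2 - 140*l + 168)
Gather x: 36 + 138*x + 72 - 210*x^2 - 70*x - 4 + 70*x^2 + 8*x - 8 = -140*x^2 + 76*x + 96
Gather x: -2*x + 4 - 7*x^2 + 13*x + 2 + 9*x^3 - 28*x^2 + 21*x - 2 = 9*x^3 - 35*x^2 + 32*x + 4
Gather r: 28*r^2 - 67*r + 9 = 28*r^2 - 67*r + 9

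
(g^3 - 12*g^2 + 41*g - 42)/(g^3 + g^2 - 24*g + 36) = (g - 7)/(g + 6)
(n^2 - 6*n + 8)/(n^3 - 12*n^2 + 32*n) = (n - 2)/(n*(n - 8))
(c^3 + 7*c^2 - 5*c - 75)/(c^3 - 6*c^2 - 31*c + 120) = (c + 5)/(c - 8)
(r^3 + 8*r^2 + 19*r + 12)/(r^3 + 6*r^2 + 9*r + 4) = (r + 3)/(r + 1)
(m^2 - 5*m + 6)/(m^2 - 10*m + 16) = (m - 3)/(m - 8)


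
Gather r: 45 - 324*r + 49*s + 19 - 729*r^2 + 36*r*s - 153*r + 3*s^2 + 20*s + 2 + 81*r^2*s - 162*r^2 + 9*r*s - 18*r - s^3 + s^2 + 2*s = r^2*(81*s - 891) + r*(45*s - 495) - s^3 + 4*s^2 + 71*s + 66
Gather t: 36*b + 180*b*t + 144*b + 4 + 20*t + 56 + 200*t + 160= 180*b + t*(180*b + 220) + 220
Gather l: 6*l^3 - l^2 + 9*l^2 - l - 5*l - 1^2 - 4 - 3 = 6*l^3 + 8*l^2 - 6*l - 8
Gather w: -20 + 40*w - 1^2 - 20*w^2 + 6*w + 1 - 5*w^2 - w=-25*w^2 + 45*w - 20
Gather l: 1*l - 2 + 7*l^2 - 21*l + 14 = 7*l^2 - 20*l + 12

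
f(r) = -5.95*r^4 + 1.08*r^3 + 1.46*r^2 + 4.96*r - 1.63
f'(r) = -23.8*r^3 + 3.24*r^2 + 2.92*r + 4.96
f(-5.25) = -4663.87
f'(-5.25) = 3522.87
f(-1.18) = -18.76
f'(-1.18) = 45.13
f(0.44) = 0.70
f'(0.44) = 4.84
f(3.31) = -644.27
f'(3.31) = -812.98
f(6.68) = -11428.82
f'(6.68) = -6925.21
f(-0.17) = -2.44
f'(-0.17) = 4.67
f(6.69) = -11498.23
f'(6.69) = -6956.65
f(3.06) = -463.51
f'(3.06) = -637.70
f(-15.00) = -304611.28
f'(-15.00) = 81015.16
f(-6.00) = -7923.31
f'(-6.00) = 5244.88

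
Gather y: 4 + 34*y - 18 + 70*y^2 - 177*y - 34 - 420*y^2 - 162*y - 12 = -350*y^2 - 305*y - 60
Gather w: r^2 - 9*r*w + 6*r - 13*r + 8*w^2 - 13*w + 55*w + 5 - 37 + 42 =r^2 - 7*r + 8*w^2 + w*(42 - 9*r) + 10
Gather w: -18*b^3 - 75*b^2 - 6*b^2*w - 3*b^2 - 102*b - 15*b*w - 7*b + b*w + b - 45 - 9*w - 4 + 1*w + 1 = -18*b^3 - 78*b^2 - 108*b + w*(-6*b^2 - 14*b - 8) - 48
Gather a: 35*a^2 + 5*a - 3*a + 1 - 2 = 35*a^2 + 2*a - 1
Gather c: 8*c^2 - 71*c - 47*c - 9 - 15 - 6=8*c^2 - 118*c - 30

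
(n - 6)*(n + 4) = n^2 - 2*n - 24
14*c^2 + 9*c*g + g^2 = (2*c + g)*(7*c + g)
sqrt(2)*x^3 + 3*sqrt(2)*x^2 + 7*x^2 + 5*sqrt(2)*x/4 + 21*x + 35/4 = (x + 5/2)*(x + 7*sqrt(2)/2)*(sqrt(2)*x + sqrt(2)/2)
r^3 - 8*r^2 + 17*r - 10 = (r - 5)*(r - 2)*(r - 1)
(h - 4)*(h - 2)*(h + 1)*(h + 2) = h^4 - 3*h^3 - 8*h^2 + 12*h + 16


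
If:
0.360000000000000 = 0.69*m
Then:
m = 0.52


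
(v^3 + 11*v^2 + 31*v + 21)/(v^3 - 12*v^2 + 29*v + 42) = (v^2 + 10*v + 21)/(v^2 - 13*v + 42)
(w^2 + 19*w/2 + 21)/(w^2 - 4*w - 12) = (w^2 + 19*w/2 + 21)/(w^2 - 4*w - 12)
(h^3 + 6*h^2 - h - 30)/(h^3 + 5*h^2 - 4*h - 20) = (h + 3)/(h + 2)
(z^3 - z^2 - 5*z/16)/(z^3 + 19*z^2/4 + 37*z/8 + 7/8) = z*(4*z - 5)/(2*(2*z^2 + 9*z + 7))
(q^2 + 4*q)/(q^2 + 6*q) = (q + 4)/(q + 6)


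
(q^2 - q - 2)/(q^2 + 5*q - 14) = (q + 1)/(q + 7)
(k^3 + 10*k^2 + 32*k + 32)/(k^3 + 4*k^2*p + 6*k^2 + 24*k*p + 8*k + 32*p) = (k + 4)/(k + 4*p)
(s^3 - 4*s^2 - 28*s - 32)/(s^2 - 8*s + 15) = (s^3 - 4*s^2 - 28*s - 32)/(s^2 - 8*s + 15)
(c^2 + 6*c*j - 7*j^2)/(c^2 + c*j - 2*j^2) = (c + 7*j)/(c + 2*j)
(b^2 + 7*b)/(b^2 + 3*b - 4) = b*(b + 7)/(b^2 + 3*b - 4)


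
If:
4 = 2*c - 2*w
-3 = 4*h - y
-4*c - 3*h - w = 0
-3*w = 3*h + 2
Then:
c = -1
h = 7/3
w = -3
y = 37/3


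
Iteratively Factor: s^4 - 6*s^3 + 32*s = (s - 4)*(s^3 - 2*s^2 - 8*s) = s*(s - 4)*(s^2 - 2*s - 8) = s*(s - 4)*(s + 2)*(s - 4)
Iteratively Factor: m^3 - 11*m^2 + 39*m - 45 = (m - 5)*(m^2 - 6*m + 9) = (m - 5)*(m - 3)*(m - 3)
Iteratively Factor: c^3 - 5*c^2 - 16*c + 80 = (c - 5)*(c^2 - 16) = (c - 5)*(c + 4)*(c - 4)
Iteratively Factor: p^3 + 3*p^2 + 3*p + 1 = (p + 1)*(p^2 + 2*p + 1) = (p + 1)^2*(p + 1)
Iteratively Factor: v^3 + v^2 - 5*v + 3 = (v + 3)*(v^2 - 2*v + 1) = (v - 1)*(v + 3)*(v - 1)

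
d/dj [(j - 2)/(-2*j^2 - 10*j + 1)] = (2*j^2 - 8*j - 19)/(4*j^4 + 40*j^3 + 96*j^2 - 20*j + 1)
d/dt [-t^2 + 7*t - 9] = 7 - 2*t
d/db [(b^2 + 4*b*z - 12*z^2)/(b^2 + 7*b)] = (-4*b^2*z + 7*b^2 + 24*b*z^2 + 84*z^2)/(b^2*(b^2 + 14*b + 49))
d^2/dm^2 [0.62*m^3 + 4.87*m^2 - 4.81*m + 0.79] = 3.72*m + 9.74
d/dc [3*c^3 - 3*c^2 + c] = 9*c^2 - 6*c + 1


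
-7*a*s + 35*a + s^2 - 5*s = (-7*a + s)*(s - 5)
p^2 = p^2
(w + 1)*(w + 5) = w^2 + 6*w + 5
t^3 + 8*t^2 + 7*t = t*(t + 1)*(t + 7)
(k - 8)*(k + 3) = k^2 - 5*k - 24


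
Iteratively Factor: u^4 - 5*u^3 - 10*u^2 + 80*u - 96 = (u - 3)*(u^3 - 2*u^2 - 16*u + 32) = (u - 3)*(u - 2)*(u^2 - 16) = (u - 3)*(u - 2)*(u + 4)*(u - 4)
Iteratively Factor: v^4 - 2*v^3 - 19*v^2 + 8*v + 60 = (v + 2)*(v^3 - 4*v^2 - 11*v + 30) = (v + 2)*(v + 3)*(v^2 - 7*v + 10) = (v - 2)*(v + 2)*(v + 3)*(v - 5)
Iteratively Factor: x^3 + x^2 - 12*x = (x + 4)*(x^2 - 3*x) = (x - 3)*(x + 4)*(x)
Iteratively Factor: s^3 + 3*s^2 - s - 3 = (s + 3)*(s^2 - 1) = (s + 1)*(s + 3)*(s - 1)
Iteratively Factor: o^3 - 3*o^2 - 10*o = (o - 5)*(o^2 + 2*o) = o*(o - 5)*(o + 2)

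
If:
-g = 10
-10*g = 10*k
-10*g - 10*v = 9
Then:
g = -10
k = 10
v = 91/10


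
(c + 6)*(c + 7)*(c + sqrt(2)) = c^3 + sqrt(2)*c^2 + 13*c^2 + 13*sqrt(2)*c + 42*c + 42*sqrt(2)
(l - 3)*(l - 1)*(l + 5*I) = l^3 - 4*l^2 + 5*I*l^2 + 3*l - 20*I*l + 15*I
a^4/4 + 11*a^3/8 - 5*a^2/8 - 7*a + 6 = (a/4 + 1)*(a - 3/2)*(a - 1)*(a + 4)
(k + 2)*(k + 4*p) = k^2 + 4*k*p + 2*k + 8*p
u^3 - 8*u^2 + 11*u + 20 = (u - 5)*(u - 4)*(u + 1)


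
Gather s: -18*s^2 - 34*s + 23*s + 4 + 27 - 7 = -18*s^2 - 11*s + 24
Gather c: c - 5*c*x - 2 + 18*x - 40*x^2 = c*(1 - 5*x) - 40*x^2 + 18*x - 2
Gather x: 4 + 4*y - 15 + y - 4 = 5*y - 15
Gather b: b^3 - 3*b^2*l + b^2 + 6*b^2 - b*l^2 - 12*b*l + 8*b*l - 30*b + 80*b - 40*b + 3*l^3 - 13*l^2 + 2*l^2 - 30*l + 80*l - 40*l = b^3 + b^2*(7 - 3*l) + b*(-l^2 - 4*l + 10) + 3*l^3 - 11*l^2 + 10*l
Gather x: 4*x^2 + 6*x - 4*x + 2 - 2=4*x^2 + 2*x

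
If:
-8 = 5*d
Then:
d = -8/5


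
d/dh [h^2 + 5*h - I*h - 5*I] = 2*h + 5 - I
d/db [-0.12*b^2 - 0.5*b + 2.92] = -0.24*b - 0.5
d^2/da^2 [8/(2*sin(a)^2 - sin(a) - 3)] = 8*(-35*sin(a) + 4*sin(3*a) - 11*cos(2*a) + 25)/((sin(a) + 1)^2*(2*sin(a) - 3)^3)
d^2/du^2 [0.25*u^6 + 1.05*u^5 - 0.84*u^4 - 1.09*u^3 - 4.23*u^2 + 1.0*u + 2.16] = 7.5*u^4 + 21.0*u^3 - 10.08*u^2 - 6.54*u - 8.46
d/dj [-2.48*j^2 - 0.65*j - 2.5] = -4.96*j - 0.65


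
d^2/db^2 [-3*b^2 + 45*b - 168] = -6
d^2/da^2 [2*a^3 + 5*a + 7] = 12*a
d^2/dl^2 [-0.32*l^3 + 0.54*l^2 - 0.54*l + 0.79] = 1.08 - 1.92*l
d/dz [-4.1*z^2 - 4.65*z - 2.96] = -8.2*z - 4.65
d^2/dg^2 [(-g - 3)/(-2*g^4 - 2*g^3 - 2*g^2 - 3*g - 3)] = 4*g*(12*g^6 + 76*g^5 + 102*g^4 + 87*g^3 + 35*g^2 - 27*g - 9)/(8*g^12 + 24*g^11 + 48*g^10 + 92*g^9 + 156*g^8 + 204*g^7 + 242*g^6 + 270*g^5 + 252*g^4 + 189*g^3 + 135*g^2 + 81*g + 27)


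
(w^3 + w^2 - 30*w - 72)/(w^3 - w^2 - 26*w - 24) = (w + 3)/(w + 1)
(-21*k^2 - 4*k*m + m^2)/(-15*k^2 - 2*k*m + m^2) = (7*k - m)/(5*k - m)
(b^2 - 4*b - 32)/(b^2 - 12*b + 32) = (b + 4)/(b - 4)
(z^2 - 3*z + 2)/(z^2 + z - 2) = (z - 2)/(z + 2)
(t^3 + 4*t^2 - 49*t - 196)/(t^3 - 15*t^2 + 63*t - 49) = (t^2 + 11*t + 28)/(t^2 - 8*t + 7)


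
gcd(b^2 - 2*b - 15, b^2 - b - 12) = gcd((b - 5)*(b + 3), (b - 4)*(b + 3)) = b + 3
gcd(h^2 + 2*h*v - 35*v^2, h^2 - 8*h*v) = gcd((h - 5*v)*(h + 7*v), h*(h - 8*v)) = 1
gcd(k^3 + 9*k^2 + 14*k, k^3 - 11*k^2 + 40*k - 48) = 1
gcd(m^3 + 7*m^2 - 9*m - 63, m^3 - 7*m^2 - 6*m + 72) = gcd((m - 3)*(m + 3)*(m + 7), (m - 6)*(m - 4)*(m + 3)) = m + 3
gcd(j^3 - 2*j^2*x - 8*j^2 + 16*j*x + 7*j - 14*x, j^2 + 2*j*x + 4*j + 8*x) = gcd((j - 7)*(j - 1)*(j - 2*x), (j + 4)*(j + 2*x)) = 1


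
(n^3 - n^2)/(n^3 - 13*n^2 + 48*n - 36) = n^2/(n^2 - 12*n + 36)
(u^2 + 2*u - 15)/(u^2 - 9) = (u + 5)/(u + 3)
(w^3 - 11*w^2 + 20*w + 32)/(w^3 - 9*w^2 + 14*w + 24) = (w - 8)/(w - 6)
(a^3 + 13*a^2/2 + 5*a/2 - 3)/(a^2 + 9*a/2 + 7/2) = (2*a^2 + 11*a - 6)/(2*a + 7)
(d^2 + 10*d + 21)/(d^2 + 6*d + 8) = (d^2 + 10*d + 21)/(d^2 + 6*d + 8)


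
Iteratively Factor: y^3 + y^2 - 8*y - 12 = (y + 2)*(y^2 - y - 6) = (y - 3)*(y + 2)*(y + 2)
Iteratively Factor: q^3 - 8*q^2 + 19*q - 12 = (q - 3)*(q^2 - 5*q + 4) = (q - 4)*(q - 3)*(q - 1)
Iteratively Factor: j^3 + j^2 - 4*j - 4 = (j + 2)*(j^2 - j - 2) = (j + 1)*(j + 2)*(j - 2)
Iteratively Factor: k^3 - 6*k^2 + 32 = (k - 4)*(k^2 - 2*k - 8) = (k - 4)*(k + 2)*(k - 4)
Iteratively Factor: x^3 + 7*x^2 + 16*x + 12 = (x + 2)*(x^2 + 5*x + 6) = (x + 2)*(x + 3)*(x + 2)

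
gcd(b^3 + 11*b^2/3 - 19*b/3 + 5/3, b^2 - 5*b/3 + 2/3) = b - 1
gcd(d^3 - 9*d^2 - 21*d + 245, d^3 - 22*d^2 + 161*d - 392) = d^2 - 14*d + 49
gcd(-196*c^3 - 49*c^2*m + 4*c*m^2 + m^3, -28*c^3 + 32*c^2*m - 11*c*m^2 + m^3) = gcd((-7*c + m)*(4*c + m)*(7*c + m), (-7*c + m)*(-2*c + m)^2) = 7*c - m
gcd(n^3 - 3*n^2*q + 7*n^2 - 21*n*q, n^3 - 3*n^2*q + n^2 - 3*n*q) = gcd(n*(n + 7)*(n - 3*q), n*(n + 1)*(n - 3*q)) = -n^2 + 3*n*q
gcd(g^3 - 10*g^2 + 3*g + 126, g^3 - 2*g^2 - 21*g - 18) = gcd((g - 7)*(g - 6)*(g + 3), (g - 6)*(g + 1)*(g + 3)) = g^2 - 3*g - 18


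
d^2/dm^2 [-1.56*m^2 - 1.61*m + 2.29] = -3.12000000000000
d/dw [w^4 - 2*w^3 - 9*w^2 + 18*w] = 4*w^3 - 6*w^2 - 18*w + 18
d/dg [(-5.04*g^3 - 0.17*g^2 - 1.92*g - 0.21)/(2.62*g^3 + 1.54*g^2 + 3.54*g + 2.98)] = (-7.3162*g^4 - 25.6224*g^3 - 41.052*g^2 - 0.366400000000001*g - 4.9782)/(6.8644*g^6 + 8.0696*g^5 + 20.9212*g^4 + 26.5184*g^3 + 21.71*g^2 + 21.0984*g + 8.8804)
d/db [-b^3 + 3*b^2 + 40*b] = -3*b^2 + 6*b + 40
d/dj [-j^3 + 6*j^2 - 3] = 3*j*(4 - j)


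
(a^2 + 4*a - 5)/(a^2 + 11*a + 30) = (a - 1)/(a + 6)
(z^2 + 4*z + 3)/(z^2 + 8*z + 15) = (z + 1)/(z + 5)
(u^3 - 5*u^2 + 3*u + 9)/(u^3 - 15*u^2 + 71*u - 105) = (u^2 - 2*u - 3)/(u^2 - 12*u + 35)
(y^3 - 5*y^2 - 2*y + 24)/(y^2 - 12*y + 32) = (y^2 - y - 6)/(y - 8)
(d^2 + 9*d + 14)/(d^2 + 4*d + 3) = (d^2 + 9*d + 14)/(d^2 + 4*d + 3)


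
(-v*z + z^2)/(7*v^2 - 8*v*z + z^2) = z/(-7*v + z)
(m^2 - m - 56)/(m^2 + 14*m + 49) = (m - 8)/(m + 7)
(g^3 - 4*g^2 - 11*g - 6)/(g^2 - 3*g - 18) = (g^2 + 2*g + 1)/(g + 3)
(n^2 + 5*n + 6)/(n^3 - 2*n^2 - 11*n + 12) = (n + 2)/(n^2 - 5*n + 4)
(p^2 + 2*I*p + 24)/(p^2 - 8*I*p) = (p^2 + 2*I*p + 24)/(p*(p - 8*I))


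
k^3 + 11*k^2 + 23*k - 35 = (k - 1)*(k + 5)*(k + 7)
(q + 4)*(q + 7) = q^2 + 11*q + 28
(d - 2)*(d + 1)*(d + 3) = d^3 + 2*d^2 - 5*d - 6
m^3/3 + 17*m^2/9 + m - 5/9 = (m/3 + 1/3)*(m - 1/3)*(m + 5)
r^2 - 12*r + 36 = (r - 6)^2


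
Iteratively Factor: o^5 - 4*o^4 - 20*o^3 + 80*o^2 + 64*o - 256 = (o - 2)*(o^4 - 2*o^3 - 24*o^2 + 32*o + 128) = (o - 4)*(o - 2)*(o^3 + 2*o^2 - 16*o - 32) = (o - 4)*(o - 2)*(o + 2)*(o^2 - 16) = (o - 4)^2*(o - 2)*(o + 2)*(o + 4)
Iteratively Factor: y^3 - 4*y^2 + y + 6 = (y - 2)*(y^2 - 2*y - 3) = (y - 2)*(y + 1)*(y - 3)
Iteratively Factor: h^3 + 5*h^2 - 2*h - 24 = (h - 2)*(h^2 + 7*h + 12) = (h - 2)*(h + 4)*(h + 3)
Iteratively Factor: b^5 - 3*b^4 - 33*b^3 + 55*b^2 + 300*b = (b + 3)*(b^4 - 6*b^3 - 15*b^2 + 100*b) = (b + 3)*(b + 4)*(b^3 - 10*b^2 + 25*b) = (b - 5)*(b + 3)*(b + 4)*(b^2 - 5*b) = b*(b - 5)*(b + 3)*(b + 4)*(b - 5)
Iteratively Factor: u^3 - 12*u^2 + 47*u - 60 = (u - 3)*(u^2 - 9*u + 20) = (u - 4)*(u - 3)*(u - 5)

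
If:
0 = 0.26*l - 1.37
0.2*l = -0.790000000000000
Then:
No Solution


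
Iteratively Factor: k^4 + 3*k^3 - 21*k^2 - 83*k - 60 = (k + 4)*(k^3 - k^2 - 17*k - 15) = (k + 3)*(k + 4)*(k^2 - 4*k - 5) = (k - 5)*(k + 3)*(k + 4)*(k + 1)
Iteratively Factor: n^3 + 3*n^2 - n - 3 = (n + 3)*(n^2 - 1) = (n - 1)*(n + 3)*(n + 1)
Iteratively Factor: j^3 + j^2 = (j)*(j^2 + j) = j^2*(j + 1)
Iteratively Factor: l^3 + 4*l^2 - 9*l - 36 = (l + 4)*(l^2 - 9) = (l - 3)*(l + 4)*(l + 3)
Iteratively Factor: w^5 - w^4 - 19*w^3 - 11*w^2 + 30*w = (w - 1)*(w^4 - 19*w^2 - 30*w) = (w - 1)*(w + 2)*(w^3 - 2*w^2 - 15*w) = w*(w - 1)*(w + 2)*(w^2 - 2*w - 15) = w*(w - 1)*(w + 2)*(w + 3)*(w - 5)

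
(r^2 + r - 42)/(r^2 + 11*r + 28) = (r - 6)/(r + 4)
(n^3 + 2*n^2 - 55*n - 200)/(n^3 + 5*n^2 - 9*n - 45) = (n^2 - 3*n - 40)/(n^2 - 9)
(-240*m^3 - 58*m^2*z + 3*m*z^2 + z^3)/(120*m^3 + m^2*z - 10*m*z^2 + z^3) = (30*m^2 + 11*m*z + z^2)/(-15*m^2 - 2*m*z + z^2)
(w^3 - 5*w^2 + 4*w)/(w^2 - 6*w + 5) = w*(w - 4)/(w - 5)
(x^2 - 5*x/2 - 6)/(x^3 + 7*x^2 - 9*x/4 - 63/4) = 2*(x - 4)/(2*x^2 + 11*x - 21)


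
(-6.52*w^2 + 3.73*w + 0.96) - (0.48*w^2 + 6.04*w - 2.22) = -7.0*w^2 - 2.31*w + 3.18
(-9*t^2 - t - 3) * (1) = -9*t^2 - t - 3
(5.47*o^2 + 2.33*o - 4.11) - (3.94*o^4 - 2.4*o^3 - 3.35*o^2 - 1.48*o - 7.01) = -3.94*o^4 + 2.4*o^3 + 8.82*o^2 + 3.81*o + 2.9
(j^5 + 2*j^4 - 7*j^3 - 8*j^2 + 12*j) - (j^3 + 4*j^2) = j^5 + 2*j^4 - 8*j^3 - 12*j^2 + 12*j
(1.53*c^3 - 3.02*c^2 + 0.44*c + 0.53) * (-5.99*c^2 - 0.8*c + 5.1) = -9.1647*c^5 + 16.8658*c^4 + 7.5834*c^3 - 18.9287*c^2 + 1.82*c + 2.703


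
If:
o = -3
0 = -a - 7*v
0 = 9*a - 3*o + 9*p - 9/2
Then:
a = -7*v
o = -3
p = 7*v - 1/2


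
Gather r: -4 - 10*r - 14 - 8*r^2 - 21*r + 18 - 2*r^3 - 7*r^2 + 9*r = -2*r^3 - 15*r^2 - 22*r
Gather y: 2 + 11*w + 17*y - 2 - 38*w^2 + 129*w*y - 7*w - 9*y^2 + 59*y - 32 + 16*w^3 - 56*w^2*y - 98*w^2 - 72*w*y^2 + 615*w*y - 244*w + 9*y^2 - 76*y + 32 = 16*w^3 - 136*w^2 - 72*w*y^2 - 240*w + y*(-56*w^2 + 744*w)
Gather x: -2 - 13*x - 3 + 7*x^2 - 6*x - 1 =7*x^2 - 19*x - 6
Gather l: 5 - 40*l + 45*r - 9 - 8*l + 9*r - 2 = -48*l + 54*r - 6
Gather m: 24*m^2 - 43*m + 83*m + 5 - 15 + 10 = 24*m^2 + 40*m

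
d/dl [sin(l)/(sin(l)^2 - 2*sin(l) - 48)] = (cos(l)^2 - 49)*cos(l)/((sin(l) - 8)^2*(sin(l) + 6)^2)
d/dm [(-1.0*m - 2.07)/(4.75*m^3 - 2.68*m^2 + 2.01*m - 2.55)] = (9.5*m^3 + 26.8175*m^2 - 11.0952*m + 6.7107)/(22.5625*m^6 - 25.46*m^5 + 26.2774*m^4 - 34.9986*m^3 + 17.7081*m^2 - 10.251*m + 6.5025)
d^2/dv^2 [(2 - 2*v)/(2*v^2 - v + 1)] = 4*(-(v - 1)*(4*v - 1)^2 + 3*(2*v - 1)*(2*v^2 - v + 1))/(2*v^2 - v + 1)^3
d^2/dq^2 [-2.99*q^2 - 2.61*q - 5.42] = -5.98000000000000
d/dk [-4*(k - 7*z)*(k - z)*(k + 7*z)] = -12*k^2 + 8*k*z + 196*z^2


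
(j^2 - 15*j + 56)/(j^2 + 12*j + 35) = (j^2 - 15*j + 56)/(j^2 + 12*j + 35)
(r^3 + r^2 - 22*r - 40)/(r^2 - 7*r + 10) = (r^2 + 6*r + 8)/(r - 2)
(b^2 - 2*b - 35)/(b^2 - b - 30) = (b - 7)/(b - 6)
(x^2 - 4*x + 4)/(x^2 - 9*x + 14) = (x - 2)/(x - 7)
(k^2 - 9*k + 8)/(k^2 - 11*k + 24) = (k - 1)/(k - 3)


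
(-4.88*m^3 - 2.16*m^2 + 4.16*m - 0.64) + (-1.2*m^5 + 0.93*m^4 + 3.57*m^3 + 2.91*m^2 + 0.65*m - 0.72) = -1.2*m^5 + 0.93*m^4 - 1.31*m^3 + 0.75*m^2 + 4.81*m - 1.36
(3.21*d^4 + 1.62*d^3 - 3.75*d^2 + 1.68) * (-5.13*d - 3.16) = -16.4673*d^5 - 18.4542*d^4 + 14.1183*d^3 + 11.85*d^2 - 8.6184*d - 5.3088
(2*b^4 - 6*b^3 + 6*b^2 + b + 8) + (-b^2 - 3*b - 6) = 2*b^4 - 6*b^3 + 5*b^2 - 2*b + 2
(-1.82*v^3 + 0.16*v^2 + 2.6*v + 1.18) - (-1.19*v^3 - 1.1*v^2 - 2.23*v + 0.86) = -0.63*v^3 + 1.26*v^2 + 4.83*v + 0.32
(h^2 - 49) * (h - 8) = h^3 - 8*h^2 - 49*h + 392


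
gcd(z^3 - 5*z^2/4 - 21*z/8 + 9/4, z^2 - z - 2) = z - 2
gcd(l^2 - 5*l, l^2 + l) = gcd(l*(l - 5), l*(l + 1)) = l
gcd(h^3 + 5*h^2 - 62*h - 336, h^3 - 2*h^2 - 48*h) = h^2 - 2*h - 48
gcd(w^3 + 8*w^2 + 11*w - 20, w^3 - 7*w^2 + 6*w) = w - 1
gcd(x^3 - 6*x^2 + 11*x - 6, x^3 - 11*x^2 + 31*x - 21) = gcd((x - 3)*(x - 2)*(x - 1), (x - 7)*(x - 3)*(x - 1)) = x^2 - 4*x + 3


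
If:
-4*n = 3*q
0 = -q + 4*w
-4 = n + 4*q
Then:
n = 12/13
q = -16/13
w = -4/13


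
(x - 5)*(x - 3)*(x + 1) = x^3 - 7*x^2 + 7*x + 15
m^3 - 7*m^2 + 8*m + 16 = (m - 4)^2*(m + 1)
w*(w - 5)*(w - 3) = w^3 - 8*w^2 + 15*w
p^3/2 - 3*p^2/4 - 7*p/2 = p*(p/2 + 1)*(p - 7/2)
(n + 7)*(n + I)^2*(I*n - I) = I*n^4 - 2*n^3 + 6*I*n^3 - 12*n^2 - 8*I*n^2 + 14*n - 6*I*n + 7*I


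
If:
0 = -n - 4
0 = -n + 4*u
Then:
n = -4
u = -1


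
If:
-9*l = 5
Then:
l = -5/9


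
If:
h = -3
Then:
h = -3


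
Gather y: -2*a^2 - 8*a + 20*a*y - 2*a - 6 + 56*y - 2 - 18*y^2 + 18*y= -2*a^2 - 10*a - 18*y^2 + y*(20*a + 74) - 8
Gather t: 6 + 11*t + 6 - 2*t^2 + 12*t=-2*t^2 + 23*t + 12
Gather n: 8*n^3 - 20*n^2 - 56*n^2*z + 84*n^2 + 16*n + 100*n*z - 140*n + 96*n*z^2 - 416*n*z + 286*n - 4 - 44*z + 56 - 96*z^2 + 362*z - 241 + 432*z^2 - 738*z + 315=8*n^3 + n^2*(64 - 56*z) + n*(96*z^2 - 316*z + 162) + 336*z^2 - 420*z + 126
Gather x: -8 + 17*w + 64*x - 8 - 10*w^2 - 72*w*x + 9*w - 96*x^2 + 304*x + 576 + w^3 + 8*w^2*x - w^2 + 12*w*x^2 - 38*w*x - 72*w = w^3 - 11*w^2 - 46*w + x^2*(12*w - 96) + x*(8*w^2 - 110*w + 368) + 560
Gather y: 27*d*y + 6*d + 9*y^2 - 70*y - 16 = 6*d + 9*y^2 + y*(27*d - 70) - 16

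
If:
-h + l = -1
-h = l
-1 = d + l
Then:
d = -1/2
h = 1/2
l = -1/2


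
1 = 1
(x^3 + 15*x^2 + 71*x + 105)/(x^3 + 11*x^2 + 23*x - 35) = (x + 3)/(x - 1)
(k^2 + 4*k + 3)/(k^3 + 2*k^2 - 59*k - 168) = (k + 1)/(k^2 - k - 56)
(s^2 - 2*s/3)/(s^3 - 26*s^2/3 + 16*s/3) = 1/(s - 8)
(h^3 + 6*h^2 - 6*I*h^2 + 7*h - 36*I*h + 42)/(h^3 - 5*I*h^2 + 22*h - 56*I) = (h^2 + h*(6 + I) + 6*I)/(h^2 + 2*I*h + 8)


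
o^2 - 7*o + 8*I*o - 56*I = (o - 7)*(o + 8*I)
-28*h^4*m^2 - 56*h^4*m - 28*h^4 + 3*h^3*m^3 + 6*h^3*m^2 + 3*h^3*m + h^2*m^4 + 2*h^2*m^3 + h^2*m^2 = (-4*h + m)*(7*h + m)*(h*m + h)^2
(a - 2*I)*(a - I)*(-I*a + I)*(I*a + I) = a^4 - 3*I*a^3 - 3*a^2 + 3*I*a + 2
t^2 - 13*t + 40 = (t - 8)*(t - 5)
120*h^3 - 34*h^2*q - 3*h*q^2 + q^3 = (-5*h + q)*(-4*h + q)*(6*h + q)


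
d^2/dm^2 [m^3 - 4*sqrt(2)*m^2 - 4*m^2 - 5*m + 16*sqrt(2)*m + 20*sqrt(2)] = 6*m - 8*sqrt(2) - 8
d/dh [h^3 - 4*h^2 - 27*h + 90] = 3*h^2 - 8*h - 27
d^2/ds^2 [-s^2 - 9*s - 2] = -2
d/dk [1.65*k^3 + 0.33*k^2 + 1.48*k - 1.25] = 4.95*k^2 + 0.66*k + 1.48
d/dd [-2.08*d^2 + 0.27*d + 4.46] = 0.27 - 4.16*d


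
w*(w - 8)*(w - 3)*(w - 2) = w^4 - 13*w^3 + 46*w^2 - 48*w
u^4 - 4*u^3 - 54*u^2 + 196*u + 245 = (u - 7)*(u - 5)*(u + 1)*(u + 7)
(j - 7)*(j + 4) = j^2 - 3*j - 28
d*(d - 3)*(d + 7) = d^3 + 4*d^2 - 21*d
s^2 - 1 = (s - 1)*(s + 1)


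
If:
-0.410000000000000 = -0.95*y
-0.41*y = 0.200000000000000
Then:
No Solution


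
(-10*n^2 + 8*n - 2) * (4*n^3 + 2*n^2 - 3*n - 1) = -40*n^5 + 12*n^4 + 38*n^3 - 18*n^2 - 2*n + 2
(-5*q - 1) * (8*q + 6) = -40*q^2 - 38*q - 6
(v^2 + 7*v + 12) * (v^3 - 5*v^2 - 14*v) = v^5 + 2*v^4 - 37*v^3 - 158*v^2 - 168*v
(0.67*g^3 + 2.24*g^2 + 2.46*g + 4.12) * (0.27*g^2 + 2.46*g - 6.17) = 0.1809*g^5 + 2.253*g^4 + 2.0407*g^3 - 6.6568*g^2 - 5.043*g - 25.4204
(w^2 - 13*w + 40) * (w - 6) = w^3 - 19*w^2 + 118*w - 240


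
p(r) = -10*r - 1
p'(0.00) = -10.00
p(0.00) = -1.00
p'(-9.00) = -10.00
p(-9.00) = 89.00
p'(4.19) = -10.00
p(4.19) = -42.90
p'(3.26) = -10.00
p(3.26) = -33.60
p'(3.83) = -10.00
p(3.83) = -39.30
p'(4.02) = -10.00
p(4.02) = -41.20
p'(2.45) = -10.00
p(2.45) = -25.50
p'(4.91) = -10.00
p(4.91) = -50.10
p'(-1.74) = -10.00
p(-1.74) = 16.40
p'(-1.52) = -10.00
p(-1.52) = 14.20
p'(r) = -10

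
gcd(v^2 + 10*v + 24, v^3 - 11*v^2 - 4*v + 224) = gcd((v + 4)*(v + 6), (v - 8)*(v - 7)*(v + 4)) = v + 4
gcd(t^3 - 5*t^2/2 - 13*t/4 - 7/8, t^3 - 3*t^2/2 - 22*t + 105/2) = t - 7/2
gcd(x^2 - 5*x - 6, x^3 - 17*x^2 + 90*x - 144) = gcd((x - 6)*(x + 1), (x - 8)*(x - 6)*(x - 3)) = x - 6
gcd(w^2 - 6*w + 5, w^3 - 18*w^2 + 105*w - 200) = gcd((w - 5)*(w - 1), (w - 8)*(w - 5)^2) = w - 5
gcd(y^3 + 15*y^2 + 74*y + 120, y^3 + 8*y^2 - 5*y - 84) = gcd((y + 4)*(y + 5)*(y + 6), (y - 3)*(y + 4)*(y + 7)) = y + 4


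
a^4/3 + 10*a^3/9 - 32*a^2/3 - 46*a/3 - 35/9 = (a/3 + 1/3)*(a - 5)*(a + 1/3)*(a + 7)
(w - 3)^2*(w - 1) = w^3 - 7*w^2 + 15*w - 9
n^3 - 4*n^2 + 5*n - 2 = (n - 2)*(n - 1)^2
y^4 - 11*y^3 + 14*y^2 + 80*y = y*(y - 8)*(y - 5)*(y + 2)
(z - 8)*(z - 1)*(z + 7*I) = z^3 - 9*z^2 + 7*I*z^2 + 8*z - 63*I*z + 56*I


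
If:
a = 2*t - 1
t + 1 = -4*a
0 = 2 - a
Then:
No Solution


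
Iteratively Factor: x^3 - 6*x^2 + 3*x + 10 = (x - 2)*(x^2 - 4*x - 5) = (x - 2)*(x + 1)*(x - 5)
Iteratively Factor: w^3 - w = (w + 1)*(w^2 - w) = w*(w + 1)*(w - 1)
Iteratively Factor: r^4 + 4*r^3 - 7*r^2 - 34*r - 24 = (r - 3)*(r^3 + 7*r^2 + 14*r + 8) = (r - 3)*(r + 1)*(r^2 + 6*r + 8) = (r - 3)*(r + 1)*(r + 4)*(r + 2)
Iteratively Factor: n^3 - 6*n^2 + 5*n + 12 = (n + 1)*(n^2 - 7*n + 12) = (n - 3)*(n + 1)*(n - 4)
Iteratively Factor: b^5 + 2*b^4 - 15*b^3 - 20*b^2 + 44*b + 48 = (b - 2)*(b^4 + 4*b^3 - 7*b^2 - 34*b - 24) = (b - 2)*(b + 1)*(b^3 + 3*b^2 - 10*b - 24) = (b - 2)*(b + 1)*(b + 2)*(b^2 + b - 12) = (b - 3)*(b - 2)*(b + 1)*(b + 2)*(b + 4)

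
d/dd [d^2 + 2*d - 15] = 2*d + 2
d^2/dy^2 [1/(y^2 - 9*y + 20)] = 2*(-y^2 + 9*y + (2*y - 9)^2 - 20)/(y^2 - 9*y + 20)^3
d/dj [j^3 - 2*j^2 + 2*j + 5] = 3*j^2 - 4*j + 2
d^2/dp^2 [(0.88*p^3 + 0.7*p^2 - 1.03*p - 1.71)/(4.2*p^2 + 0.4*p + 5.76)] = (-2.8421709430404e-14*p^5 + 4.26325641456066e-14*p^4 - 80.98672*p^3 - 270.42768*p^2 + 307.447488*p + 133.38432)/(74.088*p^6 + 21.168*p^5 + 306.8352*p^4 + 58.1248*p^3 + 420.80256*p^2 + 39.81312*p + 191.102976)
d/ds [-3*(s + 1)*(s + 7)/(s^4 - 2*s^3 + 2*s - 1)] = 6*(s + 11)/(s^4 - 4*s^3 + 6*s^2 - 4*s + 1)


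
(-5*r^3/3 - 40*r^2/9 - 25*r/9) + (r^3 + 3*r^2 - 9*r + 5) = -2*r^3/3 - 13*r^2/9 - 106*r/9 + 5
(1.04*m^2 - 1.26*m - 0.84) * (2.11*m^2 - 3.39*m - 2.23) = 2.1944*m^4 - 6.1842*m^3 + 0.1798*m^2 + 5.6574*m + 1.8732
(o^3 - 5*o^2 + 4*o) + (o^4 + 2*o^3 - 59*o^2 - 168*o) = o^4 + 3*o^3 - 64*o^2 - 164*o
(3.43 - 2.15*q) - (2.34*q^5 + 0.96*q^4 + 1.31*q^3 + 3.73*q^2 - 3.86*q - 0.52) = -2.34*q^5 - 0.96*q^4 - 1.31*q^3 - 3.73*q^2 + 1.71*q + 3.95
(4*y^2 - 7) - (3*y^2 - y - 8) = y^2 + y + 1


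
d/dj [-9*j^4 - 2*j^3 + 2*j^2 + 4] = 2*j*(-18*j^2 - 3*j + 2)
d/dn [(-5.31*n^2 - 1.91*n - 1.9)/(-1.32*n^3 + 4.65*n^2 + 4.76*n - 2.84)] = (-7.0092*n^4 - 5.0424*n^3 - 23.9181*n^2 + 47.8308*n + 14.4684)/(1.7424*n^6 - 12.276*n^5 + 9.0561*n^4 + 51.7656*n^3 - 3.7544*n^2 - 27.0368*n + 8.0656)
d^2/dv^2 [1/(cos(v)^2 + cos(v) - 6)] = (-4*sin(v)^4 + 27*sin(v)^2 - 9*cos(v)/4 - 3*cos(3*v)/4 - 9)/((cos(v) - 2)^3*(cos(v) + 3)^3)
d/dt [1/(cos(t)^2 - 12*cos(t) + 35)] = 2*(cos(t) - 6)*sin(t)/(cos(t)^2 - 12*cos(t) + 35)^2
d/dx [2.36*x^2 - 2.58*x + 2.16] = 4.72*x - 2.58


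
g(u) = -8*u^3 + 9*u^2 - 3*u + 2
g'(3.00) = -165.00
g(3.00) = -142.00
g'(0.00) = -3.00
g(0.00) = 2.00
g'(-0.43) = -15.18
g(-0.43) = 5.59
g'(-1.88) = -121.67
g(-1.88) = 92.61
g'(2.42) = -99.99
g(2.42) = -65.93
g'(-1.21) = -59.92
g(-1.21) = 32.98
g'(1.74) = -44.34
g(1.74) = -18.12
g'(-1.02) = -46.33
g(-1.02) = 22.91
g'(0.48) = 0.11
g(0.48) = 1.75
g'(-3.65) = -388.44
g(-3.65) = 521.87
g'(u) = -24*u^2 + 18*u - 3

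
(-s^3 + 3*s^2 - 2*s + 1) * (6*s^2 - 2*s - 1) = -6*s^5 + 20*s^4 - 17*s^3 + 7*s^2 - 1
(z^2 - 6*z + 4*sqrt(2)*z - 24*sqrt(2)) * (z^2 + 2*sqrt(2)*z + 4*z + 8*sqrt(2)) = z^4 - 2*z^3 + 6*sqrt(2)*z^3 - 12*sqrt(2)*z^2 - 8*z^2 - 144*sqrt(2)*z - 32*z - 384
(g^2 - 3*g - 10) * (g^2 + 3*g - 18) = g^4 - 37*g^2 + 24*g + 180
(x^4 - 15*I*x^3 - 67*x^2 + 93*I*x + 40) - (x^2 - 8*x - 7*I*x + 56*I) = x^4 - 15*I*x^3 - 68*x^2 + 8*x + 100*I*x + 40 - 56*I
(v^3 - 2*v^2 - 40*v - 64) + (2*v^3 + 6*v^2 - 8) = 3*v^3 + 4*v^2 - 40*v - 72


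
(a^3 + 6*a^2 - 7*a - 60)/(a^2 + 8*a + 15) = (a^2 + a - 12)/(a + 3)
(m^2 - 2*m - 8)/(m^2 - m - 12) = (m + 2)/(m + 3)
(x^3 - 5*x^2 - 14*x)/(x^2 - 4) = x*(x - 7)/(x - 2)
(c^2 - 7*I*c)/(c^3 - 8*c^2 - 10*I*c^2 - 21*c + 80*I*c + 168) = c/(c^2 - c*(8 + 3*I) + 24*I)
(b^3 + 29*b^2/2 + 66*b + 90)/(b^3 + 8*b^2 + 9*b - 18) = (b^2 + 17*b/2 + 15)/(b^2 + 2*b - 3)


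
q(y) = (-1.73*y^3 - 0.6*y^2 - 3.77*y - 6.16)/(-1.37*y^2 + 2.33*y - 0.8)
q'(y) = (2.74*y - 2.33)*(-1.73*y^3 - 0.6*y^2 - 3.77*y - 6.16)/(-1.37*y^2 + 2.33*y - 0.8)^2 + (-5.19*y^2 - 1.2*y - 3.77)/(-1.37*y^2 + 2.33*y - 0.8)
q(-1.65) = -0.74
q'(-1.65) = 1.30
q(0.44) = 201.90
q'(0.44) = 5803.24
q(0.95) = -66.45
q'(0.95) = -156.62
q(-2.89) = -2.19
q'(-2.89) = 1.12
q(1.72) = 27.47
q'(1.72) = -52.36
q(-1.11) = 0.07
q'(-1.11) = 1.81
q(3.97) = 10.56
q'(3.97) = 0.00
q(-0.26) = 3.46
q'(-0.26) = 9.57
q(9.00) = 14.87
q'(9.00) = 1.13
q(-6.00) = -5.75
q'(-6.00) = 1.18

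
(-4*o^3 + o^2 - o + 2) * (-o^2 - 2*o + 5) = 4*o^5 + 7*o^4 - 21*o^3 + 5*o^2 - 9*o + 10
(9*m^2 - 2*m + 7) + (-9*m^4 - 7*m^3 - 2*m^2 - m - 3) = -9*m^4 - 7*m^3 + 7*m^2 - 3*m + 4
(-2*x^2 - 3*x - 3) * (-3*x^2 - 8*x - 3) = 6*x^4 + 25*x^3 + 39*x^2 + 33*x + 9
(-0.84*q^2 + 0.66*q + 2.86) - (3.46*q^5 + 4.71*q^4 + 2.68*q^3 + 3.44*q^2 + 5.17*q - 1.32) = -3.46*q^5 - 4.71*q^4 - 2.68*q^3 - 4.28*q^2 - 4.51*q + 4.18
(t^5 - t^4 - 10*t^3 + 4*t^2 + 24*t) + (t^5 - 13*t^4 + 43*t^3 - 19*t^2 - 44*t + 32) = 2*t^5 - 14*t^4 + 33*t^3 - 15*t^2 - 20*t + 32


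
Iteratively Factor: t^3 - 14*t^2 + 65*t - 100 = (t - 5)*(t^2 - 9*t + 20) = (t - 5)^2*(t - 4)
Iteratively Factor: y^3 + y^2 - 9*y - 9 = (y + 3)*(y^2 - 2*y - 3) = (y - 3)*(y + 3)*(y + 1)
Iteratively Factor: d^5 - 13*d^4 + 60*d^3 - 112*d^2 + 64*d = (d - 4)*(d^4 - 9*d^3 + 24*d^2 - 16*d) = (d - 4)^2*(d^3 - 5*d^2 + 4*d) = (d - 4)^3*(d^2 - d) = (d - 4)^3*(d - 1)*(d)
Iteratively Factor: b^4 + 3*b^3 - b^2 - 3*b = (b + 1)*(b^3 + 2*b^2 - 3*b) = b*(b + 1)*(b^2 + 2*b - 3) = b*(b + 1)*(b + 3)*(b - 1)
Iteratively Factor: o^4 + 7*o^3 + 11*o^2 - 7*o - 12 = (o + 3)*(o^3 + 4*o^2 - o - 4) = (o - 1)*(o + 3)*(o^2 + 5*o + 4) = (o - 1)*(o + 3)*(o + 4)*(o + 1)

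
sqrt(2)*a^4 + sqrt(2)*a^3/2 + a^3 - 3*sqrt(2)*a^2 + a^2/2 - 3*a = a*(a - 3/2)*(a + 2)*(sqrt(2)*a + 1)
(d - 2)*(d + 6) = d^2 + 4*d - 12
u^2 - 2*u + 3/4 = (u - 3/2)*(u - 1/2)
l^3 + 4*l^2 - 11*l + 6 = (l - 1)^2*(l + 6)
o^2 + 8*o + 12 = (o + 2)*(o + 6)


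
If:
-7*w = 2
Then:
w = -2/7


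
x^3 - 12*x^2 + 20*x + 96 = (x - 8)*(x - 6)*(x + 2)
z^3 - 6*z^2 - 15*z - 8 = (z - 8)*(z + 1)^2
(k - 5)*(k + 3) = k^2 - 2*k - 15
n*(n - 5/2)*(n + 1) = n^3 - 3*n^2/2 - 5*n/2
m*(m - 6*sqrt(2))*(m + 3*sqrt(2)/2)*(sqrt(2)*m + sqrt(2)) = sqrt(2)*m^4 - 9*m^3 + sqrt(2)*m^3 - 18*sqrt(2)*m^2 - 9*m^2 - 18*sqrt(2)*m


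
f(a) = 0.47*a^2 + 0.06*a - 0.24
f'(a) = 0.94*a + 0.06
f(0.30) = -0.18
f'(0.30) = 0.34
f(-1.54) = 0.78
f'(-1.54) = -1.39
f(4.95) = 11.57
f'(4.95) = 4.71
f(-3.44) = 5.12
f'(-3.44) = -3.17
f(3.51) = 5.76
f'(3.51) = 3.36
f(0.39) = -0.15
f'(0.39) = 0.43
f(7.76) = 28.53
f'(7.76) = 7.35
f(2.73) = 3.43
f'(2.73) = 2.63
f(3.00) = 4.17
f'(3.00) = 2.88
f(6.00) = 17.04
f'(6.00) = 5.70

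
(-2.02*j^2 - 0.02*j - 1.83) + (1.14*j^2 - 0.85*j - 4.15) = -0.88*j^2 - 0.87*j - 5.98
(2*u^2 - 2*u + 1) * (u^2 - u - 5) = 2*u^4 - 4*u^3 - 7*u^2 + 9*u - 5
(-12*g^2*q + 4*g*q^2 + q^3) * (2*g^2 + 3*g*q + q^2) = -24*g^4*q - 28*g^3*q^2 + 2*g^2*q^3 + 7*g*q^4 + q^5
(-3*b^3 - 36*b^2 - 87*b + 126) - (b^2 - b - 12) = -3*b^3 - 37*b^2 - 86*b + 138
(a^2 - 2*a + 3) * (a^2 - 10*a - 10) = a^4 - 12*a^3 + 13*a^2 - 10*a - 30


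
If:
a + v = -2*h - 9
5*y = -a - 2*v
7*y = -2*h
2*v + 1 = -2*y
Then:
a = -35/22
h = -133/44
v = -15/11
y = 19/22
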